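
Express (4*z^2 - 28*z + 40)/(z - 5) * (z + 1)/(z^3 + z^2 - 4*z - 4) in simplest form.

Factor: 4*z^2 - 28*z + 40 = 4*(z - 5)*(z - 2);  z^3 + z^2 - 4*z - 4 = (z + 2)*(z - 2)*(z + 1)
Cancel the common factors (z + 1), (z - 2), (z - 5).

4/(z + 2)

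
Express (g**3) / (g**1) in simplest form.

g**2

Quotient: g**2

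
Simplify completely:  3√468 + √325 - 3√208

11*√13

3√468 = 18*√13; √325 = 5*√13; 3√208 = 12*√13
Combine: (18 + 5 - 12)·√13 = 11*√13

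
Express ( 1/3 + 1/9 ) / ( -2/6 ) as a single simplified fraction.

-4/3

Numerator: 1/3 + 1/9 = 4/9
Denominator: -2/6 = -1/3
Divide: (4/9) · (-3) = -4/3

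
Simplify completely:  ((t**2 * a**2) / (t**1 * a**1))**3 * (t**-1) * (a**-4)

t**2/a

Inside the bracket: t**1 * a**1
Raise to the power 3: t**3 * a**3
Multiply by (t**-1) * (a**-4): add exponents.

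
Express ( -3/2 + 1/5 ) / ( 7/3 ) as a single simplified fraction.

Numerator: -3/2 + 1/5 = -13/10
Denominator: 7/3 = 7/3
Divide: (-13/10) · (3/7) = -39/70

-39/70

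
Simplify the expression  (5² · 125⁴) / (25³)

5² = 5^2; 125⁴ = 5^12; 25³ = 5^6
Combine exponents: 5^8

5^8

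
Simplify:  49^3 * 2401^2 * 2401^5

7^34

49^3 = 7^6; 2401^2 = 7^8; 2401^5 = 7^20
Combine exponents: 7^34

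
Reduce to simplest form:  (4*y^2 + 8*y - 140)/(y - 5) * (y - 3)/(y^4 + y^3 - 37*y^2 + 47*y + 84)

Factor: 4*y^2 + 8*y - 140 = 4*(y + 7)*(y - 5);  y^4 + y^3 - 37*y^2 + 47*y + 84 = (y + 7)*(y + 1)*(y - 3)*(y - 4)
Cancel the common factors (y - 5), (y - 3), (y + 7).

4/(y^2 - 3*y - 4)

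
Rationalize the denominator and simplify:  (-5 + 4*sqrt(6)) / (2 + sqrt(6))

Multiply numerator and denominator by -sqrt(6) + 2.
Denominator becomes -2; numerator becomes -34 + 13*sqrt(6).

(-13*sqrt(6) + 34)/2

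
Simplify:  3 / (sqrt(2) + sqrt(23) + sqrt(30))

Group as (sqrt(23) + sqrt(30)) + sqrt(2); multiply by (sqrt(23) + sqrt(30)) - sqrt(2), then rationalise the remaining surd.

(-4*sqrt(345) - 5*sqrt(30) + 9*sqrt(23) + 51*sqrt(2))/53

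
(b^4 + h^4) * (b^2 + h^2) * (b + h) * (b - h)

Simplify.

b^8 - h^8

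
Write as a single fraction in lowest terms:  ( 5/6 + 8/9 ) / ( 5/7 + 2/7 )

31/18

Numerator: 5/6 + 8/9 = 31/18
Denominator: 5/7 + 2/7 = 1
Divide: (31/18) · (1) = 31/18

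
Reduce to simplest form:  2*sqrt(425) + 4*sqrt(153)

2*sqrt(425) = 10*sqrt(17); 4*sqrt(153) = 12*sqrt(17)
Combine: (10 + 12)·sqrt(17) = 22*sqrt(17)

22*sqrt(17)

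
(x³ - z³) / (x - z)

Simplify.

Factor as (a-b)(a^2+ab+b^2) with a=x, b=z.

x² + x*z + z²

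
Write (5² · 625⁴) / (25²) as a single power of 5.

5^14

5² = 5^2; 625⁴ = 5^16; 25² = 5^4
Combine exponents: 5^14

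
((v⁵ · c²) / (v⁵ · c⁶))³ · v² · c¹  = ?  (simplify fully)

v²/c^11

Inside the bracket: (c^-4)
Raise to the power 3: (c^-12)
Multiply by v² · c¹: add exponents.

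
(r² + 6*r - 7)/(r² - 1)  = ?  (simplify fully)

(r + 7)/(r + 1)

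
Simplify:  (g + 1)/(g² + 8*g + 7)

Factor: g² + 8*g + 7 = (g + 7)·(g + 1)
Cancel the common factor (g + 1).

1/(g + 7)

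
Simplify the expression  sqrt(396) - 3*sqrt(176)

-6*sqrt(11)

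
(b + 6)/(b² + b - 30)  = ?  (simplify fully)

Factor: b² + b - 30 = (b - 5)·(b + 6)
Cancel the common factor (b + 6).

1/(b - 5)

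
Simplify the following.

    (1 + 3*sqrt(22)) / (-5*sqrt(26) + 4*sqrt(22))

Multiply numerator and denominator by 4*sqrt(22) + 5*sqrt(26).
Denominator becomes -298; numerator becomes 4*sqrt(22) + 5*sqrt(26) + 264 + 30*sqrt(143).

(-30*sqrt(143) - 264 - 5*sqrt(26) - 4*sqrt(22))/298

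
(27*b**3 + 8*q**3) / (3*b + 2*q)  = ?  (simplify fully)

9*b**2 - 6*b*q + 4*q**2

Factor as (a+b)(a**2-ab+b**2) with a=(3*b), b=(2*q).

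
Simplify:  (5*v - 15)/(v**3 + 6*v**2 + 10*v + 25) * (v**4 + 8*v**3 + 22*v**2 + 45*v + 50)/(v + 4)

(5*v**2 - 5*v - 30)/(v + 4)

Factor: 5*v - 15 = 5*(v - 3);  v**3 + 6*v**2 + 10*v + 25 = (v + 5)*(v**2 + v + 5);  v**4 + 8*v**3 + 22*v**2 + 45*v + 50 = (v + 5)*(v**2 + v + 5)*(v + 2)
Cancel the common factors (v**2 + v + 5), (v + 5).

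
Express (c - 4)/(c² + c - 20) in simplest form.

1/(c + 5)

Factor: c² + c - 20 = (c - 4)·(c + 5)
Cancel the common factor (c - 4).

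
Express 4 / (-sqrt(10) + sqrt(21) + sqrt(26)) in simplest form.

Group as (sqrt(21) + sqrt(26)) - sqrt(10); multiply by (sqrt(21) + sqrt(26)) + sqrt(10), then rationalise the remaining surd.

(-148*sqrt(10) + 20*sqrt(26) + 60*sqrt(21) + 16*sqrt(1365))/815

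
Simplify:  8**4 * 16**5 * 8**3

8**4 = 2**12; 16**5 = 2**20; 8**3 = 2**9
Combine exponents: 2**41

2**41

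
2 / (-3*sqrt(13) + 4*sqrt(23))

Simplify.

Multiply numerator and denominator by 3*sqrt(13) + 4*sqrt(23).
Denominator becomes 251; numerator becomes 6*sqrt(13) + 8*sqrt(23).

(6*sqrt(13) + 8*sqrt(23))/251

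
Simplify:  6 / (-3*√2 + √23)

Multiply numerator and denominator by 3*√2 + √23.
Denominator becomes 5; numerator becomes 18*√2 + 6*√23.

(18*√2 + 6*√23)/5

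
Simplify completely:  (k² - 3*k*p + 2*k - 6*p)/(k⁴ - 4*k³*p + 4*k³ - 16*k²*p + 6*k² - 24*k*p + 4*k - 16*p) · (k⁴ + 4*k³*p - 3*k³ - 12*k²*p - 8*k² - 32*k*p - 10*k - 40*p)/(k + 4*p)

Factor: k² - 3*k*p + 2*k - 6*p = (k - 3*p)·(k + 2);  k⁴ - 4*k³*p + 4*k³ - 16*k²*p + 6*k² - 24*k*p + 4*k - 16*p = (k² + 2*k + 2)·(k + 2)·(k - 4*p);  k⁴ + 4*k³*p - 3*k³ - 12*k²*p - 8*k² - 32*k*p - 10*k - 40*p = (k² + 2*k + 2)·(k - 5)·(k + 4*p)
Cancel the common factors (k² + 2*k + 2), (k + 4*p), (k + 2).

(-k² + 3*k*p + 5*k - 15*p)/(-k + 4*p)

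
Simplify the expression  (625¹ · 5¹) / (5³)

5^2

625¹ = 5^4; 5¹ = 5^1; 5³ = 5^3
Combine exponents: 5^2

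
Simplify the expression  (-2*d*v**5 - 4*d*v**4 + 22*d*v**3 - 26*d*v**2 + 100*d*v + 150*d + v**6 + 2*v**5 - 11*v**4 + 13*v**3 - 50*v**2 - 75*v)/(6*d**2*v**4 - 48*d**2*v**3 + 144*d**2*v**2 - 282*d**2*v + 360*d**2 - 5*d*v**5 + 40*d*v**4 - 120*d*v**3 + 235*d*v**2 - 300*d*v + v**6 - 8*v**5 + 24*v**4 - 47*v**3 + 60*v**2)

(v**2 + 6*v + 5)/(-3*d*v + 12*d + v**2 - 4*v)

Factor: -2*d*v**5 - 4*d*v**4 + 22*d*v**3 - 26*d*v**2 + 100*d*v + 150*d + v**6 + 2*v**5 - 11*v**4 + 13*v**3 - 50*v**2 - 75*v = (v + 1)*(v + 5)*(v - 3)*(v**2 - v + 5)*(-2*d + v);  6*d**2*v**4 - 48*d**2*v**3 + 144*d**2*v**2 - 282*d**2*v + 360*d**2 - 5*d*v**5 + 40*d*v**4 - 120*d*v**3 + 235*d*v**2 - 300*d*v + v**6 - 8*v**5 + 24*v**4 - 47*v**3 + 60*v**2 = (v**2 - v + 5)*(v - 3)*(-3*d + v)*(-2*d + v)*(v - 4)
Cancel the common factors (v**2 - v + 5), (v - 3), (-2*d + v).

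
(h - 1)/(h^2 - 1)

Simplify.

1/(h + 1)

Factor: h^2 - 1 = (h + 1)*(h - 1)
Cancel the common factor (h - 1).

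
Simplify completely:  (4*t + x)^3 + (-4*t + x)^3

Only the even-power cross terms survive.

2*x*(48*t^2 + x^2)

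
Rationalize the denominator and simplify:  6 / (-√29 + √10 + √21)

Group as (√10 + √21) - √29; multiply by (√10 + √21) + √29, then rationalise the remaining surd.

(-3*√29 + 27*√21 + 60*√10 + 3*√6090)/209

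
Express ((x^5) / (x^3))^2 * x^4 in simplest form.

x^8

Inside the bracket: x^2
Raise to the power 2: x^4
Multiply by x^4: add exponents.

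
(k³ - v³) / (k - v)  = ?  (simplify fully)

k^3 - v^3 = (k - v)(k² + k*v + v²).

k² + k*v + v²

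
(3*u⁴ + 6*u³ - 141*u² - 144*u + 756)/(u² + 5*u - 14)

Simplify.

Factor: 3*u⁴ + 6*u³ - 141*u² - 144*u + 756 = 3·(u - 2)·(u + 3)·(u + 7)·(u - 6);  u² + 5*u - 14 = (u - 2)·(u + 7)
Cancel the common factors (u + 7), (u - 2).

3*u² - 9*u - 54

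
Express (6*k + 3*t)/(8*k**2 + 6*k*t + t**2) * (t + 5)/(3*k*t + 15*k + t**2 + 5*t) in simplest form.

Factor: 6*k + 3*t = 3*(2*k + t);  8*k**2 + 6*k*t + t**2 = (4*k + t)*(2*k + t);  3*k*t + 15*k + t**2 + 5*t = (t + 5)*(3*k + t)
Cancel the common factors (t + 5), (2*k + t).

3/(12*k**2 + 7*k*t + t**2)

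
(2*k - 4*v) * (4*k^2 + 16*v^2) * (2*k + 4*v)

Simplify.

16*k^4 - 256*v^4

Telescope via difference of squares: ((2*k)+(4*v))((2*k)-(4*v)) = 4*k^2 - 16*v^2, then repeat with the next factor.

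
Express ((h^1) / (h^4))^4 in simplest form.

h^(-12)

Inside the bracket: (h^-3)
Raise to the power 4: (h^-12)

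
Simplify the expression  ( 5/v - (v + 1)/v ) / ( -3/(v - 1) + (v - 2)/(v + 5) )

(-v^3 + 21*v - 20)/(v^3 - 6*v^2 - 13*v)

Numerator: 5/v - (v + 1)/v = (-v + 4)/v
Denominator: -3/(v - 1) + (v - 2)/(v + 5) = (v^2 - 6*v - 13)/(v^2 + 4*v - 5)
Divide: ((-v + 4)/v) · ((v^2 + 4*v - 5)/(v^2 - 6*v - 13)) = (-v^3 + 21*v - 20)/(v^3 - 6*v^2 - 13*v)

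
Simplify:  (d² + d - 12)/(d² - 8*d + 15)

Factor: d² + d - 12 = (d + 4)·(d - 3);  d² - 8*d + 15 = (d - 5)·(d - 3)
Cancel the common factor (d - 3).

(d + 4)/(d - 5)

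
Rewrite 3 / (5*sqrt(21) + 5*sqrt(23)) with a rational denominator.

Multiply numerator and denominator by -5*sqrt(23) + 5*sqrt(21).
Denominator becomes -50; numerator becomes -15*sqrt(23) + 15*sqrt(21).

(-3*sqrt(21) + 3*sqrt(23))/10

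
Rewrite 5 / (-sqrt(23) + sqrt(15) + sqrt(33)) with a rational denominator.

(-25*sqrt(23) + 5*sqrt(33) + 41*sqrt(15) + 6*sqrt(1265))/271

Group as (sqrt(15) + sqrt(33)) - sqrt(23); multiply by (sqrt(15) + sqrt(33)) + sqrt(23), then rationalise the remaining surd.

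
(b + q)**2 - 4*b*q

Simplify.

Expanding gives b**2 - 2*b*q + q**2, a perfect square.

(b - q)**2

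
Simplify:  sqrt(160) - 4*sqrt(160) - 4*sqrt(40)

sqrt(160) = 4*sqrt(10); 4*sqrt(160) = 16*sqrt(10); 4*sqrt(40) = 8*sqrt(10)
Combine: (4 - 16 - 8)·sqrt(10) = -20*sqrt(10)

-20*sqrt(10)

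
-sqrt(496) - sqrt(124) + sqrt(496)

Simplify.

-2*sqrt(31)

sqrt(496) = 4*sqrt(31); sqrt(124) = 2*sqrt(31); sqrt(496) = 4*sqrt(31)
Combine: (-4 - 2 + 4)·sqrt(31) = -2*sqrt(31)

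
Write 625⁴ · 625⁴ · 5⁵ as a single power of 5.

5^37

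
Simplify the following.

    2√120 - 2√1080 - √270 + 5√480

2√120 = 4*√30; 2√1080 = 12*√30; √270 = 3*√30; 5√480 = 20*√30
Combine: (4 - 12 - 3 + 20)·√30 = 9*√30

9*√30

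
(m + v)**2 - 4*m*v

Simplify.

Expanding gives m**2 - 2*m*v + v**2, a perfect square.

(m - v)**2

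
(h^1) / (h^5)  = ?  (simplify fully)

h^(-4)

Quotient: (h^-4)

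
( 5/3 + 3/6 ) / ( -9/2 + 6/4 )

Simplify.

-13/18

Numerator: 5/3 + 3/6 = 13/6
Denominator: -9/2 + 6/4 = -3
Divide: (13/6) · (-1/3) = -13/18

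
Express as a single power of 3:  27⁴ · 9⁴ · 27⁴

27⁴ = 3^12; 9⁴ = 3^8; 27⁴ = 3^12
Combine exponents: 3^32

3^32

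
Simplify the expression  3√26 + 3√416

3√26 = 3*√26; 3√416 = 12*√26
Combine: (3 + 12)·√26 = 15*√26

15*√26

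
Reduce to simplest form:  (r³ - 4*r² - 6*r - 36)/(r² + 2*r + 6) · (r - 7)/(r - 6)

Factor: r³ - 4*r² - 6*r - 36 = (r - 6)·(r² + 2*r + 6)
Cancel the common factors (r² + 2*r + 6), (r - 6).

r - 7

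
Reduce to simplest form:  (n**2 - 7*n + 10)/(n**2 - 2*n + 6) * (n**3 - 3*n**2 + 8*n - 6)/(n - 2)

Factor: n**2 - 7*n + 10 = (n - 5)*(n - 2);  n**3 - 3*n**2 + 8*n - 6 = (n**2 - 2*n + 6)*(n - 1)
Cancel the common factors (n**2 - 2*n + 6), (n - 2).

n**2 - 6*n + 5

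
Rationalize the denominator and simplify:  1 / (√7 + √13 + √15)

Group as (√7 + √13) + √15; multiply by (√7 + √13) - √15, then rationalise the remaining surd.

(-2*√1365 + 5*√15 + 9*√13 + 21*√7)/339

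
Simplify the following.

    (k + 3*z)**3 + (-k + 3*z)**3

18*z*(k**2 + 3*z**2)

Binomially expand both and collect terms in (3*z), k.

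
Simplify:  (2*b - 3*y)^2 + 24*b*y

(2*b + 3*y)^2

Expand the square and combine the 24*b*y term.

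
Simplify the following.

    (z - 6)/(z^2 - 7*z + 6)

Factor: z^2 - 7*z + 6 = (z - 6)*(z - 1)
Cancel the common factor (z - 6).

1/(z - 1)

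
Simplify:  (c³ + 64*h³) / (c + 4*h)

(4*h)^3 + c^3 = (c + 4*h)(c² - 4*c*h + 16*h²).

c² - 4*c*h + 16*h²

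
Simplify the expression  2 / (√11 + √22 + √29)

(-11*√58 + 2*√29 + 9*√22 + 20*√11)/238

Group as (√11 + √22) + √29; multiply by (√11 + √22) - √29, then rationalise the remaining surd.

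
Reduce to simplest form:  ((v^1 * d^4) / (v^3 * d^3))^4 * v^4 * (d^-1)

d^3/v^4

Inside the bracket: (v^-2) * d^1
Raise to the power 4: (v^-8) * d^4
Multiply by v^4 * (d^-1): add exponents.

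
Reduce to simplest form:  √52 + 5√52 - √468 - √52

√52 = 2*√13; 5√52 = 10*√13; √468 = 6*√13; √52 = 2*√13
Combine: (2 + 10 - 6 - 2)·√13 = 4*√13

4*√13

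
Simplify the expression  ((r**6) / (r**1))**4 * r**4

r**24

Inside the bracket: r**5
Raise to the power 4: r**20
Multiply by r**4: add exponents.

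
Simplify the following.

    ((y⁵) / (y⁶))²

Inside the bracket: (y^-1)
Raise to the power 2: (y^-2)

y^(-2)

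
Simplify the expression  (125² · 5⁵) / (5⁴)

5^7

125² = 5^6; 5⁵ = 5^5; 5⁴ = 5^4
Combine exponents: 5^7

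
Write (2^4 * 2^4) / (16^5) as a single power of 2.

2^4 = 2^4; 2^4 = 2^4; 16^5 = 2^20
Combine exponents: 2^(-12)

2^(-12)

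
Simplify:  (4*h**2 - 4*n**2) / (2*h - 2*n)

2*h + 2*n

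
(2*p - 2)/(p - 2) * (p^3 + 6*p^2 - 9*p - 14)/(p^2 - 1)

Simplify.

Factor: 2*p - 2 = 2*(p - 1);  p^3 + 6*p^2 - 9*p - 14 = (p - 2)*(p + 1)*(p + 7);  p^2 - 1 = (p + 1)*(p - 1)
Cancel the common factors (p - 2), (p - 1), (p + 1).

2*p + 14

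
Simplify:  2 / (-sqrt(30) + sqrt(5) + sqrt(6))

Group as (sqrt(5) + sqrt(6)) - sqrt(30); multiply by (sqrt(5) + sqrt(6)) + sqrt(30), then rationalise the remaining surd.

(-38*sqrt(30) - 58*sqrt(6) - 62*sqrt(5) - 120)/241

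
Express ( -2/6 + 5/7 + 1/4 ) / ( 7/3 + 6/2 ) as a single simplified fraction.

53/448

Numerator: -2/6 + 5/7 + 1/4 = 53/84
Denominator: 7/3 + 6/2 = 16/3
Divide: (53/84) · (3/16) = 53/448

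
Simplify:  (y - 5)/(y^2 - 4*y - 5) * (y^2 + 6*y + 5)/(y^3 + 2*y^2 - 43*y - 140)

1/(y^2 - 3*y - 28)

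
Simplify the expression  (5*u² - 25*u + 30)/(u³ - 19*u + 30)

5/(u + 5)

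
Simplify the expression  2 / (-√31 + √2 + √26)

Group as (√2 + √26) - √31; multiply by (√2 + √26) + √31, then rationalise the remaining surd.

(6*√31 + 14*√26 + 110*√2 + 8*√403)/199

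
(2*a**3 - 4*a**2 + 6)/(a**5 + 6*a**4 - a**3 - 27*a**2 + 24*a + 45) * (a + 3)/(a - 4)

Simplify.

Factor: 2*a**3 - 4*a**2 + 6 = 2*(a + 1)*(a**2 - 3*a + 3);  a**5 + 6*a**4 - a**3 - 27*a**2 + 24*a + 45 = (a**2 - 3*a + 3)*(a + 5)*(a + 3)*(a + 1)
Cancel the common factors (a**2 - 3*a + 3), (a + 1), (a + 3).

2/(a**2 + a - 20)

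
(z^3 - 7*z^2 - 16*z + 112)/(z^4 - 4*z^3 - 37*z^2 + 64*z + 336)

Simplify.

1/(z + 3)

Factor: z^3 - 7*z^2 - 16*z + 112 = (z + 4)*(z - 4)*(z - 7);  z^4 - 4*z^3 - 37*z^2 + 64*z + 336 = (z - 7)*(z - 4)*(z + 4)*(z + 3)
Cancel the common factors (z - 7), (z + 4), (z - 4).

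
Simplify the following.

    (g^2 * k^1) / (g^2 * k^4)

k^(-3)

Quotient: (k^-3)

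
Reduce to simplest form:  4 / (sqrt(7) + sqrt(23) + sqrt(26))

Group as (sqrt(7) + sqrt(23)) + sqrt(26); multiply by (sqrt(7) + sqrt(23)) - sqrt(26), then rationalise the remaining surd.

(-2*sqrt(4186) + 4*sqrt(26) + 10*sqrt(23) + 42*sqrt(7))/157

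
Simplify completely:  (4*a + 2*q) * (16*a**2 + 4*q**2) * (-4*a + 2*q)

-256*a**4 + 16*q**4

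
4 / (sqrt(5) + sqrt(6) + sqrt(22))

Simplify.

Group as (sqrt(6) + sqrt(22)) + sqrt(5); multiply by (sqrt(6) + sqrt(22)) - sqrt(5), then rationalise the remaining surd.

-84*sqrt(6) - 92*sqrt(5) + 16*sqrt(165) + 44*sqrt(22)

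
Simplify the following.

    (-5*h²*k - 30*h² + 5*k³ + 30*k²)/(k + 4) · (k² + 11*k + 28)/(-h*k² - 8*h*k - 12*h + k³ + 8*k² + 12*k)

(5*h*k + 35*h + 5*k² + 35*k)/(k + 2)

Factor: -5*h²*k - 30*h² + 5*k³ + 30*k² = 5·(k + 6)·(-h + k)·(h + k);  k² + 11*k + 28 = (k + 4)·(k + 7);  -h*k² - 8*h*k - 12*h + k³ + 8*k² + 12*k = (k + 6)·(k + 2)·(-h + k)
Cancel the common factors (k + 4), (-h + k), (k + 6).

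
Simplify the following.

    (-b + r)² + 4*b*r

Expand the square and combine the 4*b*r term.

(b + r)²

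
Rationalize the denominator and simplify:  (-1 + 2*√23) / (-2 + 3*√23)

Multiply numerator and denominator by -3*√23 - 2.
Denominator becomes -203; numerator becomes -136 - √23.

(√23 + 136)/203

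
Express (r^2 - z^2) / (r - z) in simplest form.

r + z

Factor r^2 - z^2 and cancel (r - z).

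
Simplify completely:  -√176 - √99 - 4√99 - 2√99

√176 = 4*√11; √99 = 3*√11; 4√99 = 12*√11; 2√99 = 6*√11
Combine: (-4 - 3 - 12 - 6)·√11 = -25*√11

-25*√11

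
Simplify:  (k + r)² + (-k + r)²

2*k² + 2*r²

Only the even-power cross terms survive.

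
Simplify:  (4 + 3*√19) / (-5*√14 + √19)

Multiply numerator and denominator by √19 + 5*√14.
Denominator becomes -331; numerator becomes 4*√19 + 57 + 20*√14 + 15*√266.

(-15*√266 - 20*√14 - 57 - 4*√19)/331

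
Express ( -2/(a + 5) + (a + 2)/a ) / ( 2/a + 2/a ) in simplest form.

(a² + 5*a + 10)/(4*a + 20)

Numerator: -2/(a + 5) + (a + 2)/a = (a² + 5*a + 10)/(a² + 5*a)
Denominator: 2/a + 2/a = 4/a
Divide: ((a² + 5*a + 10)/(a² + 5*a)) · (a/4) = (a² + 5*a + 10)/(4*a + 20)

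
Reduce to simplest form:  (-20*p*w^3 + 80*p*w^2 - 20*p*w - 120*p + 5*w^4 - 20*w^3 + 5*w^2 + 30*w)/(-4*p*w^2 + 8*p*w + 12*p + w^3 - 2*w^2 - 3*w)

5*w - 10

Factor: -20*p*w^3 + 80*p*w^2 - 20*p*w - 120*p + 5*w^4 - 20*w^3 + 5*w^2 + 30*w = 5*(w - 3)*(-4*p + w)*(w + 1)*(w - 2);  -4*p*w^2 + 8*p*w + 12*p + w^3 - 2*w^2 - 3*w = (w + 1)*(w - 3)*(-4*p + w)
Cancel the common factors (w - 3), (w + 1), (-4*p + w).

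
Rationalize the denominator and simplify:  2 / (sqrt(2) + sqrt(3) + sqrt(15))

Group as (sqrt(3) + sqrt(15)) + sqrt(2); multiply by (sqrt(3) + sqrt(15)) - sqrt(2), then rationalise the remaining surd.

(-7*sqrt(3) - 8*sqrt(2) + 3*sqrt(10) + 5*sqrt(15))/19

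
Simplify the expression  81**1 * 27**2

3**10

81**1 = 3**4; 27**2 = 3**6
Combine exponents: 3**10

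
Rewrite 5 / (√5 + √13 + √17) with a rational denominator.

(-10*√1105 + 5*√17 + 45*√13 + 125*√5)/259

Group as (√5 + √17) + √13; multiply by (√5 + √17) - √13, then rationalise the remaining surd.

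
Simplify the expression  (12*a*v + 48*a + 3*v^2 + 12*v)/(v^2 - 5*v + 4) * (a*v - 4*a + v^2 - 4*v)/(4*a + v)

Factor: 12*a*v + 48*a + 3*v^2 + 12*v = 3*(4*a + v)*(v + 4);  v^2 - 5*v + 4 = (v - 1)*(v - 4);  a*v - 4*a + v^2 - 4*v = (a + v)*(v - 4)
Cancel the common factors (v - 4), (4*a + v).

(3*a*v + 12*a + 3*v^2 + 12*v)/(v - 1)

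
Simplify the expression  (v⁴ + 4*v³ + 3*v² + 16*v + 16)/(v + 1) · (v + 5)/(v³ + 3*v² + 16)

v + 5

Factor: v⁴ + 4*v³ + 3*v² + 16*v + 16 = (v + 1)·(v² - v + 4)·(v + 4);  v³ + 3*v² + 16 = (v² - v + 4)·(v + 4)
Cancel the common factors (v² - v + 4), (v + 1), (v + 4).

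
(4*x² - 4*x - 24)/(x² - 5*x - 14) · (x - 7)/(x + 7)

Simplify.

Factor: 4*x² - 4*x - 24 = 4·(x - 3)·(x + 2);  x² - 5*x - 14 = (x + 2)·(x - 7)
Cancel the common factors (x - 7), (x + 2).

(4*x - 12)/(x + 7)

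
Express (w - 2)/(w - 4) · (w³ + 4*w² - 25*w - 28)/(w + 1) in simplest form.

w² + 5*w - 14

Factor: w³ + 4*w² - 25*w - 28 = (w + 1)·(w + 7)·(w - 4)
Cancel the common factors (w - 4), (w + 1).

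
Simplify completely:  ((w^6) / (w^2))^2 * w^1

Inside the bracket: w^4
Raise to the power 2: w^8
Multiply by w^1: add exponents.

w^9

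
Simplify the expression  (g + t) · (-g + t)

-g² + t²

(t+g)(t-g) = -g² + t².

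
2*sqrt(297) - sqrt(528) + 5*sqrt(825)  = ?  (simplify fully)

2*sqrt(297) = 6*sqrt(33); sqrt(528) = 4*sqrt(33); 5*sqrt(825) = 25*sqrt(33)
Combine: (6 - 4 + 25)·sqrt(33) = 27*sqrt(33)

27*sqrt(33)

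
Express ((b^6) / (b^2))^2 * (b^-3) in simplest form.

b^5

Inside the bracket: b^4
Raise to the power 2: b^8
Multiply by (b^-3): add exponents.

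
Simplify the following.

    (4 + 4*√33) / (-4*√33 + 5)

(-548 - 36*√33)/503

Multiply numerator and denominator by 5 + 4*√33.
Denominator becomes -503; numerator becomes 36*√33 + 548.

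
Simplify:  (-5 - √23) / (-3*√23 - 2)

(59 + 13*√23)/203

Multiply numerator and denominator by -2 + 3*√23.
Denominator becomes -203; numerator becomes -13*√23 - 59.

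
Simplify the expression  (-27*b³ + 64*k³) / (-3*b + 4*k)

9*b² + 12*b*k + 16*k²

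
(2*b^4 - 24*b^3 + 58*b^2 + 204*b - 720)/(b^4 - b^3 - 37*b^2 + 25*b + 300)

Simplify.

(2*b - 12)/(b + 5)

Factor: 2*b^4 - 24*b^3 + 58*b^2 + 204*b - 720 = 2*(b - 4)*(b - 5)*(b - 6)*(b + 3);  b^4 - b^3 - 37*b^2 + 25*b + 300 = (b + 3)*(b + 5)*(b - 5)*(b - 4)
Cancel the common factors (b - 5), (b - 4), (b + 3).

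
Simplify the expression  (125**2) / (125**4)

5**(-6)

125**2 = 5**6; 125**4 = 5**12
Combine exponents: 5**(-6)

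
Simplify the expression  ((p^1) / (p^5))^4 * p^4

p^(-12)

Inside the bracket: (p^-4)
Raise to the power 4: (p^-16)
Multiply by p^4: add exponents.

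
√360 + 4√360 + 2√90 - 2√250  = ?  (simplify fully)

√360 = 6*√10; 4√360 = 24*√10; 2√90 = 6*√10; 2√250 = 10*√10
Combine: (6 + 24 + 6 - 10)·√10 = 26*√10

26*√10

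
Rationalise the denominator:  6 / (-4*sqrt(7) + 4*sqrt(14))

Multiply numerator and denominator by 4*sqrt(7) + 4*sqrt(14).
Denominator becomes 112; numerator becomes 24*sqrt(7) + 24*sqrt(14).

(3*sqrt(7) + 3*sqrt(14))/14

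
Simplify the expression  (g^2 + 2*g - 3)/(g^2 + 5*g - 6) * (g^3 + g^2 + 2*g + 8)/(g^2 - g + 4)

(g^2 + 5*g + 6)/(g + 6)

Factor: g^2 + 2*g - 3 = (g + 3)*(g - 1);  g^2 + 5*g - 6 = (g + 6)*(g - 1);  g^3 + g^2 + 2*g + 8 = (g + 2)*(g^2 - g + 4)
Cancel the common factors (g^2 - g + 4), (g - 1).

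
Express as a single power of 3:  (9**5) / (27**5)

3**(-5)

9**5 = 3**10; 27**5 = 3**15
Combine exponents: 3**(-5)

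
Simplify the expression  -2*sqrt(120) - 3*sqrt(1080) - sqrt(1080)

-28*sqrt(30)

2*sqrt(120) = 4*sqrt(30); 3*sqrt(1080) = 18*sqrt(30); sqrt(1080) = 6*sqrt(30)
Combine: (-4 - 18 - 6)·sqrt(30) = -28*sqrt(30)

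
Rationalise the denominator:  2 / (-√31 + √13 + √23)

(-10*√31 + 42*√23 + 82*√13 + 4*√9269)/1171

Group as (√13 + √23) - √31; multiply by (√13 + √23) + √31, then rationalise the remaining surd.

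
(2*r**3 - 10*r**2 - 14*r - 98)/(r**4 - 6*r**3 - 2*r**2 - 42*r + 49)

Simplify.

Factor: 2*r**3 - 10*r**2 - 14*r - 98 = 2*(r - 7)*(r**2 + 2*r + 7);  r**4 - 6*r**3 - 2*r**2 - 42*r + 49 = (r - 7)*(r - 1)*(r**2 + 2*r + 7)
Cancel the common factors (r**2 + 2*r + 7), (r - 7).

2/(r - 1)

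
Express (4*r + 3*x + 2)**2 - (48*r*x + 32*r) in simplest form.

Expand the square and combine the (48*r*x + 32*r) term.

(-4*r + 3*x + 2)**2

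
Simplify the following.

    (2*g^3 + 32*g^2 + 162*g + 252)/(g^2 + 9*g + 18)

Factor: 2*g^3 + 32*g^2 + 162*g + 252 = 2*(g + 7)*(g + 3)*(g + 6);  g^2 + 9*g + 18 = (g + 6)*(g + 3)
Cancel the common factors (g + 6), (g + 3).

2*g + 14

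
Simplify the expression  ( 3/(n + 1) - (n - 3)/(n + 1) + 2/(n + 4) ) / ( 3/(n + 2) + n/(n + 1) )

(-n³ + 2*n² + 34*n + 52)/(n³ + 9*n² + 23*n + 12)

Numerator: 3/(n + 1) - (n - 3)/(n + 1) + 2/(n + 4) = (-n² + 4*n + 26)/(n² + 5*n + 4)
Denominator: 3/(n + 2) + n/(n + 1) = (n² + 5*n + 3)/(n² + 3*n + 2)
Divide: ((-n² + 4*n + 26)/(n² + 5*n + 4)) · ((n² + 3*n + 2)/(n² + 5*n + 3)) = (-n³ + 2*n² + 34*n + 52)/(n³ + 9*n² + 23*n + 12)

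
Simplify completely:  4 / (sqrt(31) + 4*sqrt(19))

Multiply numerator and denominator by -sqrt(31) + 4*sqrt(19).
Denominator becomes 273; numerator becomes -4*sqrt(31) + 16*sqrt(19).

(-4*sqrt(31) + 16*sqrt(19))/273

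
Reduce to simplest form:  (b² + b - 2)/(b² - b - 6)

Factor: b² + b - 2 = (b + 2)·(b - 1);  b² - b - 6 = (b - 3)·(b + 2)
Cancel the common factor (b + 2).

(b - 1)/(b - 3)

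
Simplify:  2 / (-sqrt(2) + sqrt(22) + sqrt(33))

(-106*sqrt(2) - 18*sqrt(33) + 26*sqrt(22) + 88*sqrt(3))/95

Group as (sqrt(22) + sqrt(33)) - sqrt(2); multiply by (sqrt(22) + sqrt(33)) + sqrt(2), then rationalise the remaining surd.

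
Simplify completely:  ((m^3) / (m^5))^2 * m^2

m^(-2)

Inside the bracket: (m^-2)
Raise to the power 2: (m^-4)
Multiply by m^2: add exponents.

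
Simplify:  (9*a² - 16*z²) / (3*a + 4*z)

3*a - 4*z

9*a² - 16*z² factors as -(-3*a + 4*z)*(3*a + 4*z).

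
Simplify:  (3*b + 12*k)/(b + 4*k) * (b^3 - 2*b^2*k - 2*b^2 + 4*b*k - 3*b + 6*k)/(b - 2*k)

Factor: 3*b + 12*k = 3*(b + 4*k);  b^3 - 2*b^2*k - 2*b^2 + 4*b*k - 3*b + 6*k = (b - 2*k)*(b + 1)*(b - 3)
Cancel the common factors (b + 4*k), (b - 2*k).

3*b^2 - 6*b - 9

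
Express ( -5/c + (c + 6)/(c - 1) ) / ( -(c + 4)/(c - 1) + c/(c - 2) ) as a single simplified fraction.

(-c³ + c² - 3*c + 10)/(3*c² - 8*c)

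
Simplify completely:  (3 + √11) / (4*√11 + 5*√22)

(-44 - 12*√11 + 15*√22 + 55*√2)/374

Multiply numerator and denominator by -5*√22 + 4*√11.
Denominator becomes -374; numerator becomes -55*√2 - 15*√22 + 12*√11 + 44.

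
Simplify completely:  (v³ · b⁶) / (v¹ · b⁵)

Quotient: v² · b¹

b*v²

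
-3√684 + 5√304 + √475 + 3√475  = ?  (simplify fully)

3√684 = 18*√19; 5√304 = 20*√19; √475 = 5*√19; 3√475 = 15*√19
Combine: (-18 + 20 + 5 + 15)·√19 = 22*√19

22*√19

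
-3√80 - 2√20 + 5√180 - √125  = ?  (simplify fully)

9*√5

3√80 = 12*√5; 2√20 = 4*√5; 5√180 = 30*√5; √125 = 5*√5
Combine: (-12 - 4 + 30 - 5)·√5 = 9*√5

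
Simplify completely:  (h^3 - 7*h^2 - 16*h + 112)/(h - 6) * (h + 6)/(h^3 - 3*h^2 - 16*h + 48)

(h^2 - h - 42)/(h^2 - 9*h + 18)

Factor: h^3 - 7*h^2 - 16*h + 112 = (h + 4)*(h - 4)*(h - 7);  h^3 - 3*h^2 - 16*h + 48 = (h + 4)*(h - 3)*(h - 4)
Cancel the common factors (h - 4), (h + 4).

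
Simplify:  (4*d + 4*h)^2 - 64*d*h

16*(d - h)^2

After expansion: 16*d^2 - 32*d*h + 16*h^2 — a perfect-square trinomial.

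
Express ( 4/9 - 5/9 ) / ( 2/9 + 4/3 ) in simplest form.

-1/14

Numerator: 4/9 - 5/9 = -1/9
Denominator: 2/9 + 4/3 = 14/9
Divide: (-1/9) · (9/14) = -1/14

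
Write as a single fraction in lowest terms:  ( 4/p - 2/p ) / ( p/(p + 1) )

(2*p + 2)/p^2

Numerator: 4/p - 2/p = 2/p
Denominator: p/(p + 1) = p/(p + 1)
Divide: (2/p) · ((p + 1)/p) = (2*p + 2)/p^2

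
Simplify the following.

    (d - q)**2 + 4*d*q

(d + q)**2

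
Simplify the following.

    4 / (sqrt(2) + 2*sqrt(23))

(-2*sqrt(2) + 4*sqrt(23))/45

Multiply numerator and denominator by -2*sqrt(23) + sqrt(2).
Denominator becomes -90; numerator becomes -8*sqrt(23) + 4*sqrt(2).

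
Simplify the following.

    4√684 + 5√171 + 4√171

4√684 = 24*√19; 5√171 = 15*√19; 4√171 = 12*√19
Combine: (24 + 15 + 12)·√19 = 51*√19

51*√19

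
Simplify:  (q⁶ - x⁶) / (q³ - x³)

q⁶ - x⁶ factors as -(-q + x)*(q + x)*(q² - q*x + x²)*(q² + q*x + x²).

q³ + x³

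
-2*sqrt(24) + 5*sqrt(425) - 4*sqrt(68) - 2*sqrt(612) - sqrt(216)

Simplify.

-10*sqrt(6) + 5*sqrt(17)

2*sqrt(24) = 4*sqrt(6); 5*sqrt(425) = 25*sqrt(17); 4*sqrt(68) = 8*sqrt(17); 2*sqrt(612) = 12*sqrt(17); sqrt(216) = 6*sqrt(6)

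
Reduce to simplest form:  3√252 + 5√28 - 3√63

3√252 = 18*√7; 5√28 = 10*√7; 3√63 = 9*√7
Combine: (18 + 10 - 9)·√7 = 19*√7

19*√7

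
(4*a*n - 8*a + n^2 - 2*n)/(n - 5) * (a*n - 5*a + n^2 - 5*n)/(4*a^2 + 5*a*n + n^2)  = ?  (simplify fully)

Factor: 4*a*n - 8*a + n^2 - 2*n = (n - 2)*(4*a + n);  a*n - 5*a + n^2 - 5*n = (n - 5)*(a + n);  4*a^2 + 5*a*n + n^2 = (4*a + n)*(a + n)
Cancel the common factors (a + n), (n - 5), (4*a + n).

n - 2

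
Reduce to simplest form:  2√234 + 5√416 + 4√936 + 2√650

60*√26

2√234 = 6*√26; 5√416 = 20*√26; 4√936 = 24*√26; 2√650 = 10*√26
Combine: (6 + 20 + 24 + 10)·√26 = 60*√26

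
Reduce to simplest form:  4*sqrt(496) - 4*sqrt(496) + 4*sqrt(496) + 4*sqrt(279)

4*sqrt(496) = 16*sqrt(31); 4*sqrt(496) = 16*sqrt(31); 4*sqrt(496) = 16*sqrt(31); 4*sqrt(279) = 12*sqrt(31)
Combine: (16 - 16 + 16 + 12)·sqrt(31) = 28*sqrt(31)

28*sqrt(31)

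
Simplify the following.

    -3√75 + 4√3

3√75 = 15*√3; 4√3 = 4*√3
Combine: (-15 + 4)·√3 = -11*√3

-11*√3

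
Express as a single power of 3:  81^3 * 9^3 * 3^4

3^22

81^3 = 3^12; 9^3 = 3^6; 3^4 = 3^4
Combine exponents: 3^22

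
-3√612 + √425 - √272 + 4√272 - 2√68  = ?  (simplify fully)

-5*√17

3√612 = 18*√17; √425 = 5*√17; √272 = 4*√17; 4√272 = 16*√17; 2√68 = 4*√17
Combine: (-18 + 5 - 4 + 16 - 4)·√17 = -5*√17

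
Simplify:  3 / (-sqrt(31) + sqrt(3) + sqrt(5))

Group as (sqrt(3) + sqrt(5)) - sqrt(31); multiply by (sqrt(3) + sqrt(5)) + sqrt(31), then rationalise the remaining surd.

(-69*sqrt(31) - 87*sqrt(5) - 99*sqrt(3) - 6*sqrt(465))/469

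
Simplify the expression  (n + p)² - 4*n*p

(n - p)²

Expand the square and combine the 4*n*p term.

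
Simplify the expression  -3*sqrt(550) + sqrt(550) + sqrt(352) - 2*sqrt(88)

3*sqrt(550) = 15*sqrt(22); sqrt(550) = 5*sqrt(22); sqrt(352) = 4*sqrt(22); 2*sqrt(88) = 4*sqrt(22)
Combine: (-15 + 5 + 4 - 4)·sqrt(22) = -10*sqrt(22)

-10*sqrt(22)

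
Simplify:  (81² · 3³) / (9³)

81² = 3^8; 3³ = 3^3; 9³ = 3^6
Combine exponents: 3^5

3^5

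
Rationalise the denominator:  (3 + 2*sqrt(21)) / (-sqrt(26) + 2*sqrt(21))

(3*sqrt(26) + 6*sqrt(21) + 2*sqrt(546) + 84)/58

Multiply numerator and denominator by sqrt(26) + 2*sqrt(21).
Denominator becomes 58; numerator becomes 3*sqrt(26) + 6*sqrt(21) + 2*sqrt(546) + 84.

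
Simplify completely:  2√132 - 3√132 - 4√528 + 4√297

2√132 = 4*√33; 3√132 = 6*√33; 4√528 = 16*√33; 4√297 = 12*√33
Combine: (4 - 6 - 16 + 12)·√33 = -6*√33

-6*√33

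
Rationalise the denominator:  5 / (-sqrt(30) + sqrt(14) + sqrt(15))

Group as (sqrt(14) + sqrt(15)) - sqrt(30); multiply by (sqrt(14) + sqrt(15)) + sqrt(30), then rationalise the remaining surd.

(5*sqrt(30) + 145*sqrt(15) + 155*sqrt(14) + 300*sqrt(7))/839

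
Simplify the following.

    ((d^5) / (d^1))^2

d^8

Inside the bracket: d^4
Raise to the power 2: d^8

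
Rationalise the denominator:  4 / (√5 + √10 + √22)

Group as (√5 + √10) + √22; multiply by (√5 + √10) - √22, then rationalise the remaining surd.

(-80*√11 - 28*√22 + 68*√10 + 108*√5)/151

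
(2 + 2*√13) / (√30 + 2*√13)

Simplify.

Multiply numerator and denominator by -√30 + 2*√13.
Denominator becomes 22; numerator becomes -2*√390 - 2*√30 + 4*√13 + 52.

(-√390 - √30 + 2*√13 + 26)/11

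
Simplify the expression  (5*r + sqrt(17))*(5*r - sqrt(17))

25*r^2 - 17

(5*r)^2 - (sqrt(17))^2 = 25*r^2 - 17.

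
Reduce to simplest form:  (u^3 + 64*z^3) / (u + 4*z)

u^2 - 4*u*z + 16*z^2

Factor as (a+b)(a^2-ab+b^2) with a=(4*z), b=u.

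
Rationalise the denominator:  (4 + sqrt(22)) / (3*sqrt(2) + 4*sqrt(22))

(-3*sqrt(11) - 6*sqrt(2) + 8*sqrt(22) + 44)/167

Multiply numerator and denominator by -3*sqrt(2) + 4*sqrt(22).
Denominator becomes 334; numerator becomes -6*sqrt(11) - 12*sqrt(2) + 16*sqrt(22) + 88.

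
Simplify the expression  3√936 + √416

22*√26

3√936 = 18*√26; √416 = 4*√26
Combine: (18 + 4)·√26 = 22*√26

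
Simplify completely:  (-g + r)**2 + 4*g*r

(g + r)**2

Expanding gives g**2 + 2*g*r + r**2, a perfect square.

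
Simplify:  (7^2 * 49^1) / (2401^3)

7^(-8)

7^2 = 7^2; 49^1 = 7^2; 2401^3 = 7^12
Combine exponents: 7^(-8)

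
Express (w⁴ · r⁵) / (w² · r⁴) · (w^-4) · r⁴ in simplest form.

Quotient: w² · r¹
Multiply by (w^-4) · r⁴: add exponents.

r⁵/w²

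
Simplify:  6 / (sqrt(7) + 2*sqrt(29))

(-6*sqrt(7) + 12*sqrt(29))/109

Multiply numerator and denominator by -2*sqrt(29) + sqrt(7).
Denominator becomes -109; numerator becomes -12*sqrt(29) + 6*sqrt(7).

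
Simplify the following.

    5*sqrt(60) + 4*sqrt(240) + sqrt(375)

5*sqrt(60) = 10*sqrt(15); 4*sqrt(240) = 16*sqrt(15); sqrt(375) = 5*sqrt(15)
Combine: (10 + 16 + 5)·sqrt(15) = 31*sqrt(15)

31*sqrt(15)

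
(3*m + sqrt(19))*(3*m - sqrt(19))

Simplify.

Difference of squares with P = 3*m, Q = sqrt(19).

9*m^2 - 19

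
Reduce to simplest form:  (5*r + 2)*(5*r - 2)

Product of conjugates: (P+Q)(P-Q) = P**2 - Q**2.

25*r**2 - 4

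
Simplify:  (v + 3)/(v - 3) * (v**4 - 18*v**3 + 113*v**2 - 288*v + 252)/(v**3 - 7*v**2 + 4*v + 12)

Factor: v**4 - 18*v**3 + 113*v**2 - 288*v + 252 = (v - 7)*(v - 2)*(v - 6)*(v - 3);  v**3 - 7*v**2 + 4*v + 12 = (v - 6)*(v - 2)*(v + 1)
Cancel the common factors (v - 3), (v - 6), (v - 2).

(v**2 - 4*v - 21)/(v + 1)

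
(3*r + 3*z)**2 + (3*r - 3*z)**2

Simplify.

18*r**2 + 18*z**2

Write as f((3*r),(3*z)) + f((3*r),-(3*z)) and expand.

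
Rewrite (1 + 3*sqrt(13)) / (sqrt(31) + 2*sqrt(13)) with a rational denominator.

(-3*sqrt(403) - sqrt(31) + 2*sqrt(13) + 78)/21

Multiply numerator and denominator by -sqrt(31) + 2*sqrt(13).
Denominator becomes 21; numerator becomes -3*sqrt(403) - sqrt(31) + 2*sqrt(13) + 78.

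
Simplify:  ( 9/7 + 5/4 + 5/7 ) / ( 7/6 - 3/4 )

39/5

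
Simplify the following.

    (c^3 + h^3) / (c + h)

c^2 - c*h + h^2

Apply the sum-of-cubes factorisation and cancel (c + h).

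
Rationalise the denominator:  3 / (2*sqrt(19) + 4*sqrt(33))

Multiply numerator and denominator by -2*sqrt(19) + 4*sqrt(33).
Denominator becomes 452; numerator becomes -6*sqrt(19) + 12*sqrt(33).

(-3*sqrt(19) + 6*sqrt(33))/226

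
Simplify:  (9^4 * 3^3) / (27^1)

3^8

9^4 = 3^8; 3^3 = 3^3; 27^1 = 3^3
Combine exponents: 3^8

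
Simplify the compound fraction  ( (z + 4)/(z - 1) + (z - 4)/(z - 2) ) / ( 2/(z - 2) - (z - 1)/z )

Numerator: (z + 4)/(z - 1) + (z - 4)/(z - 2) = (2*z² - 3*z - 4)/(z² - 3*z + 2)
Denominator: 2/(z - 2) - (z - 1)/z = (-z² + 5*z - 2)/(z² - 2*z)
Divide: ((2*z² - 3*z - 4)/(z² - 3*z + 2)) · ((z² - 2*z)/(-z² + 5*z - 2)) = (-2*z³ + 3*z² + 4*z)/(z³ - 6*z² + 7*z - 2)

(-2*z³ + 3*z² + 4*z)/(z³ - 6*z² + 7*z - 2)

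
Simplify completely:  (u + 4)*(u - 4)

Difference of squares with P = u, Q = 4.

u^2 - 16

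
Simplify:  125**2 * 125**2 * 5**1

125**2 = 5**6; 125**2 = 5**6; 5**1 = 5**1
Combine exponents: 5**13

5**13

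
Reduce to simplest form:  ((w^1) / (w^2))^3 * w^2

Inside the bracket: (w^-1)
Raise to the power 3: (w^-3)
Multiply by w^2: add exponents.

1/w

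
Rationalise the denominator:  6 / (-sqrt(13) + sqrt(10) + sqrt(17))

(-21*sqrt(13) + 9*sqrt(17) + 30*sqrt(10) + 3*sqrt(2210))/121

Group as (sqrt(10) + sqrt(17)) - sqrt(13); multiply by (sqrt(10) + sqrt(17)) + sqrt(13), then rationalise the remaining surd.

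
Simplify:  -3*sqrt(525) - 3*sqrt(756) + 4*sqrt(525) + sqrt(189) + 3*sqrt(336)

2*sqrt(21)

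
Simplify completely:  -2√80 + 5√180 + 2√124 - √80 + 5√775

18*√5 + 29*√31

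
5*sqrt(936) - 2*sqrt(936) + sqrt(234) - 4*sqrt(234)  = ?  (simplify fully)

9*sqrt(26)

5*sqrt(936) = 30*sqrt(26); 2*sqrt(936) = 12*sqrt(26); sqrt(234) = 3*sqrt(26); 4*sqrt(234) = 12*sqrt(26)
Combine: (30 - 12 + 3 - 12)·sqrt(26) = 9*sqrt(26)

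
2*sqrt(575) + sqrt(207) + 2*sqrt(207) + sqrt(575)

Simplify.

24*sqrt(23)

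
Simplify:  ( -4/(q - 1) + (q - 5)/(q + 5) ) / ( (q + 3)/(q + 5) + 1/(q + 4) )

Numerator: -4/(q - 1) + (q - 5)/(q + 5) = (q^2 - 10*q - 15)/(q^2 + 4*q - 5)
Denominator: (q + 3)/(q + 5) + 1/(q + 4) = (q^2 + 8*q + 17)/(q^2 + 9*q + 20)
Divide: ((q^2 - 10*q - 15)/(q^2 + 4*q - 5)) · ((q^2 + 9*q + 20)/(q^2 + 8*q + 17)) = (q^3 - 6*q^2 - 55*q - 60)/(q^3 + 7*q^2 + 9*q - 17)

(q^3 - 6*q^2 - 55*q - 60)/(q^3 + 7*q^2 + 9*q - 17)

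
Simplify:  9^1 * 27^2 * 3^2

9^1 = 3^2; 27^2 = 3^6; 3^2 = 3^2
Combine exponents: 3^10

3^10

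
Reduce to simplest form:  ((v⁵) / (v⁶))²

v^(-2)

Inside the bracket: (v^-1)
Raise to the power 2: (v^-2)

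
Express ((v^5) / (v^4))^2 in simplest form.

Inside the bracket: v^1
Raise to the power 2: v^2

v^2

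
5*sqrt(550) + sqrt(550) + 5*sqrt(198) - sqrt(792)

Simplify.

39*sqrt(22)

5*sqrt(550) = 25*sqrt(22); sqrt(550) = 5*sqrt(22); 5*sqrt(198) = 15*sqrt(22); sqrt(792) = 6*sqrt(22)
Combine: (25 + 5 + 15 - 6)·sqrt(22) = 39*sqrt(22)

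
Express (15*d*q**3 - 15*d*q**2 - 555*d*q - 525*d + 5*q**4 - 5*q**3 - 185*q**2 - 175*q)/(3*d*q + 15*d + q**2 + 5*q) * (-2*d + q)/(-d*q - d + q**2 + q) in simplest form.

Factor: 15*d*q**3 - 15*d*q**2 - 555*d*q - 525*d + 5*q**4 - 5*q**3 - 185*q**2 - 175*q = 5*(q - 7)*(q + 1)*(3*d + q)*(q + 5);  3*d*q + 15*d + q**2 + 5*q = (q + 5)*(3*d + q);  -d*q - d + q**2 + q = (-d + q)*(q + 1)
Cancel the common factors (3*d + q), (q + 5), (q + 1).

(-10*d*q + 70*d + 5*q**2 - 35*q)/(-d + q)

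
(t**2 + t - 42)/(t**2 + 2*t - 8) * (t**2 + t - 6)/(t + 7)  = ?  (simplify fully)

(t**2 - 3*t - 18)/(t + 4)

Factor: t**2 + t - 42 = (t + 7)*(t - 6);  t**2 + 2*t - 8 = (t + 4)*(t - 2);  t**2 + t - 6 = (t - 2)*(t + 3)
Cancel the common factors (t - 2), (t + 7).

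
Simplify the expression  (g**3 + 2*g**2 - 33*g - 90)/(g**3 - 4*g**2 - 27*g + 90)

(g + 3)/(g - 3)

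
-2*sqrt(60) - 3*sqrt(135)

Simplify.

-13*sqrt(15)

2*sqrt(60) = 4*sqrt(15); 3*sqrt(135) = 9*sqrt(15)
Combine: (-4 - 9)·sqrt(15) = -13*sqrt(15)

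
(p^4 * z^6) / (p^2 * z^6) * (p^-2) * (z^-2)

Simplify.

z^(-2)

Quotient: p^2
Multiply by (p^-2) * (z^-2): add exponents.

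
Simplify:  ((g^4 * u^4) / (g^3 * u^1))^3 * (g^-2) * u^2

Inside the bracket: g^1 * u^3
Raise to the power 3: g^3 * u^9
Multiply by (g^-2) * u^2: add exponents.

g*u^11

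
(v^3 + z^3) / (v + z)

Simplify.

Apply the sum-of-cubes factorisation and cancel (v + z).

v^2 - v*z + z^2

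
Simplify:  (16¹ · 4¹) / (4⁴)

2^(-2)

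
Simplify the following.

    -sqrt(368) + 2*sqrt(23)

sqrt(368) = 4*sqrt(23); 2*sqrt(23) = 2*sqrt(23)
Combine: (-4 + 2)·sqrt(23) = -2*sqrt(23)

-2*sqrt(23)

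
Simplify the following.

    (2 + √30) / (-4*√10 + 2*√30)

(-10*√3 - 15 - 2*√10 - √30)/10

Multiply numerator and denominator by 2*√30 + 4*√10.
Denominator becomes -40; numerator becomes 4*√30 + 8*√10 + 60 + 40*√3.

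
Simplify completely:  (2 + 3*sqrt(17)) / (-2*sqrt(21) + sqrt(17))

(-6*sqrt(357) - 51 - 4*sqrt(21) - 2*sqrt(17))/67

Multiply numerator and denominator by sqrt(17) + 2*sqrt(21).
Denominator becomes -67; numerator becomes 2*sqrt(17) + 4*sqrt(21) + 51 + 6*sqrt(357).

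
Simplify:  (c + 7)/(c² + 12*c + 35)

Factor: c² + 12*c + 35 = (c + 5)·(c + 7)
Cancel the common factor (c + 7).

1/(c + 5)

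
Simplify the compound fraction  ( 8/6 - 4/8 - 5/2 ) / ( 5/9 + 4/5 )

-75/61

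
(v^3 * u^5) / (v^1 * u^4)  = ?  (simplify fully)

u*v^2

Quotient: v^2 * u^1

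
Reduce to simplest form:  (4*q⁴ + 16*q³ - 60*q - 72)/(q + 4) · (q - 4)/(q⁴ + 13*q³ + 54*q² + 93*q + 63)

Factor: 4*q⁴ + 16*q³ - 60*q - 72 = 4·(q + 3)·(q - 2)·(q² + 3*q + 3);  q⁴ + 13*q³ + 54*q² + 93*q + 63 = (q² + 3*q + 3)·(q + 7)·(q + 3)
Cancel the common factors (q² + 3*q + 3), (q + 3).

(4*q² - 24*q + 32)/(q² + 11*q + 28)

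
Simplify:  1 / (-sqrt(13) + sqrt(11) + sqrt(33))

(-31*sqrt(13) - 9*sqrt(33) + 35*sqrt(11) + 22*sqrt(39))/491

Group as (sqrt(11) + sqrt(33)) - sqrt(13); multiply by (sqrt(11) + sqrt(33)) + sqrt(13), then rationalise the remaining surd.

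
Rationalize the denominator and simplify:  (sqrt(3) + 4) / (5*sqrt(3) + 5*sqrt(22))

(-4*sqrt(3) - 3 + sqrt(66) + 4*sqrt(22))/95

Multiply numerator and denominator by -5*sqrt(22) + 5*sqrt(3).
Denominator becomes -475; numerator becomes -20*sqrt(22) - 5*sqrt(66) + 15 + 20*sqrt(3).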